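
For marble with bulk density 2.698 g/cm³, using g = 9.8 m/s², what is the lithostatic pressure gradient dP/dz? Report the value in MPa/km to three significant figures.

dP/dz = ρg = 2698 kg/m³ × 9.8 m/s² = 26440 Pa/m
= 26440 Pa/m × (1 MPa/km / 1000.0 Pa/m) = 26.440 MPa/km

26.4 MPa/km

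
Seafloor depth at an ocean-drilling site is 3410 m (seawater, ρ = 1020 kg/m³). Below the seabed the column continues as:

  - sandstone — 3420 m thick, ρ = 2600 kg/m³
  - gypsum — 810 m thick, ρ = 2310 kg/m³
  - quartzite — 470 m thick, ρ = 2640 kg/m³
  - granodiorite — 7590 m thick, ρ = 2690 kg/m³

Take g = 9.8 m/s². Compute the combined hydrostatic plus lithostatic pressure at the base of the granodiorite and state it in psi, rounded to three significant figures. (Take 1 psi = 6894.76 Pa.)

seawater: 1020 kg/m³ × 9.8 m/s² × 3410 m = 3.409×10^7 Pa = 4944 psi
sandstone: 2600 kg/m³ × 9.8 m/s² × 3420 m = 8.714×10^7 Pa = 12639 psi
gypsum: 2310 kg/m³ × 9.8 m/s² × 810 m = 1.834×10^7 Pa = 2660 psi
quartzite: 2640 kg/m³ × 9.8 m/s² × 470 m = 1.216×10^7 Pa = 1764 psi
granodiorite: 2690 kg/m³ × 9.8 m/s² × 7590 m = 2.001×10^8 Pa = 29020 psi
Total = 4944 + 12639 + 2660 + 1764 + 29020 = 51026 psi

51000 psi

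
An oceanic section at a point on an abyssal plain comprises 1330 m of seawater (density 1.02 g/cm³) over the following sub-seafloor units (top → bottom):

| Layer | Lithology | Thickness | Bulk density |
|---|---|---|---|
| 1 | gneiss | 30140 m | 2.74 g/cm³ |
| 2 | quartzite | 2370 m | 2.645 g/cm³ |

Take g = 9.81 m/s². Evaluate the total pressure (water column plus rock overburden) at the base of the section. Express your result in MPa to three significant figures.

seawater: 1020 kg/m³ × 9.81 m/s² × 1330 m = 1.331×10^7 Pa = 13.31 MPa
gneiss: 2740 kg/m³ × 9.81 m/s² × 30140 m = 8.101×10^8 Pa = 810.1 MPa
quartzite: 2645 kg/m³ × 9.81 m/s² × 2370 m = 6.150×10^7 Pa = 61.50 MPa
Total = 13.31 + 810.1 + 61.50 = 884.95 MPa

885 MPa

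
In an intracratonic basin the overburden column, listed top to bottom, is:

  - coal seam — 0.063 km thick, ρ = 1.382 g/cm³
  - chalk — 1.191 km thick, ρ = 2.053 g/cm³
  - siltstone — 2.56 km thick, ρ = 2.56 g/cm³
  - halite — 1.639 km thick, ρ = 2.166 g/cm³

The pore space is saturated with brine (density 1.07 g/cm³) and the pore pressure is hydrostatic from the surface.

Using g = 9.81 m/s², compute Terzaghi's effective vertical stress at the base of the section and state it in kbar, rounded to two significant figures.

0.67 kbar

Overburden (lithostatic) stress σ_v:
coal seam: 1382 kg/m³ × 9.81 m/s² × 63 m = 8.541×10^5 Pa = 0.8541 MPa
chalk: 2053 kg/m³ × 9.81 m/s² × 1191 m = 2.399×10^7 Pa = 23.99 MPa
siltstone: 2560 kg/m³ × 9.81 m/s² × 2560 m = 6.429×10^7 Pa = 64.29 MPa
halite: 2166 kg/m³ × 9.81 m/s² × 1639 m = 3.483×10^7 Pa = 34.83 MPa
Total = 0.8541 + 23.99 + 64.29 + 34.83 = 123.96 MPa
Pore pressure P_p = 1070 kg/m³ × 9.81 m/s² × 5453 m = 5.724×10^7 Pa = 57.24 MPa
Effective stress σ' = σ_v − P_p = 124.0 − 57.24 = 66.719 MPa = 0.66719 kbar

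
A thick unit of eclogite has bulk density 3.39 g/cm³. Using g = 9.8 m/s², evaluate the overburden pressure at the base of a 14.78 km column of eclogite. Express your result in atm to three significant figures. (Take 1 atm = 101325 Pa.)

4850 atm

eclogite: 3390 kg/m³ × 9.8 m/s² × 14780 m = 4.910×10^8 Pa = 4846 atm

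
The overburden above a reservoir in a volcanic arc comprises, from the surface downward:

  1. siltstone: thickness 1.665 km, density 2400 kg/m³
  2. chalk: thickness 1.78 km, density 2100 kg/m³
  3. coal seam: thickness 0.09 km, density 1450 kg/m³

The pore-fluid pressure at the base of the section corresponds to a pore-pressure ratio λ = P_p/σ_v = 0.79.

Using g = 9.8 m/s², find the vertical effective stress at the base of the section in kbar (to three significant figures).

Overburden (lithostatic) stress σ_v:
siltstone: 2400 kg/m³ × 9.8 m/s² × 1665 m = 3.916×10^7 Pa = 39.16 MPa
chalk: 2100 kg/m³ × 9.8 m/s² × 1780 m = 3.663×10^7 Pa = 36.63 MPa
coal seam: 1450 kg/m³ × 9.8 m/s² × 90 m = 1.279×10^6 Pa = 1.279 MPa
Total = 39.16 + 36.63 + 1.279 = 77.072 MPa
Pore pressure P_p = λ·σ_v = 0.79 × 77.07 MPa = 60.89 MPa
Effective stress σ' = σ_v − P_p = 77.07 − 60.89 = 16.185 MPa = 0.16185 kbar

0.162 kbar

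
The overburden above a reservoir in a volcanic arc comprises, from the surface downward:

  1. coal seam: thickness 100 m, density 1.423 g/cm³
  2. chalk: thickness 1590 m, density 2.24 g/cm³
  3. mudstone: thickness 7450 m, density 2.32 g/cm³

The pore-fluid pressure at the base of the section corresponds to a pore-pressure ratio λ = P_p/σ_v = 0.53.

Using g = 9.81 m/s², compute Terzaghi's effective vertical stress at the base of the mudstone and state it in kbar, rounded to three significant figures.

Overburden (lithostatic) stress σ_v:
coal seam: 1423 kg/m³ × 9.81 m/s² × 100 m = 1.396×10^6 Pa = 1.396 MPa
chalk: 2240 kg/m³ × 9.81 m/s² × 1590 m = 3.494×10^7 Pa = 34.94 MPa
mudstone: 2320 kg/m³ × 9.81 m/s² × 7450 m = 1.696×10^8 Pa = 169.6 MPa
Total = 1.396 + 34.94 + 169.6 = 205.89 MPa
Pore pressure P_p = λ·σ_v = 0.53 × 205.9 MPa = 109.1 MPa
Effective stress σ' = σ_v − P_p = 205.9 − 109.1 = 96.769 MPa = 0.96769 kbar

0.968 kbar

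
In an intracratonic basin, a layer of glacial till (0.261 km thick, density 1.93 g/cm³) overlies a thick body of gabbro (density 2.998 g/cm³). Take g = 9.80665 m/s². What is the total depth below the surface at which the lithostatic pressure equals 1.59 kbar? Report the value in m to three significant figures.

5500 m

Pressure at base of upper layers: 1930×9.80665×261 = 4.940×10^6 Pa = 0.04940 kbar
Remaining pressure to be supplied by gabbro: 1.590×10^8 − 4.940×10^6 = 1.541×10^8 Pa
Additional depth in gabbro = 1.541×10^8 Pa / (2998 kg/m³ × 9.80665 m/s²) = 5240.1 m
Total depth = 261 m + 5240.1 m = 5501.1 m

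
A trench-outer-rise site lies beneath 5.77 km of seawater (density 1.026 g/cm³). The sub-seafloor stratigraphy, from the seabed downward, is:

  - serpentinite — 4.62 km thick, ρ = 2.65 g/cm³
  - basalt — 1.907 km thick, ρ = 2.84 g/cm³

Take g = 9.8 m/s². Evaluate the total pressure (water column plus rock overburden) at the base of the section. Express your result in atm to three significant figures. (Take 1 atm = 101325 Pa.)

2280 atm

seawater: 1026 kg/m³ × 9.8 m/s² × 5770 m = 5.802×10^7 Pa = 572.6 atm
serpentinite: 2650 kg/m³ × 9.8 m/s² × 4620 m = 1.200×10^8 Pa = 1184 atm
basalt: 2840 kg/m³ × 9.8 m/s² × 1907 m = 5.308×10^7 Pa = 523.8 atm
Total = 572.6 + 1184 + 523.8 = 2280.5 atm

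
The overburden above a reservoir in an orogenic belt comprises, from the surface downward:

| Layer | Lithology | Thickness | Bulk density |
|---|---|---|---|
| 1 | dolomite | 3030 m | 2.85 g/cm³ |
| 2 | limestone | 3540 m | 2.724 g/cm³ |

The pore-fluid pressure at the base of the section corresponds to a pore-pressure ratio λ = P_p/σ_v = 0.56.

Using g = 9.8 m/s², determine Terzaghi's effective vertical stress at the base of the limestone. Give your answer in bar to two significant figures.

Overburden (lithostatic) stress σ_v:
dolomite: 2850 kg/m³ × 9.8 m/s² × 3030 m = 8.463×10^7 Pa = 84.63 MPa
limestone: 2724 kg/m³ × 9.8 m/s² × 3540 m = 9.450×10^7 Pa = 94.50 MPa
Total = 84.63 + 94.50 = 179.13 MPa
Pore pressure P_p = λ·σ_v = 0.56 × 179.1 MPa = 100.3 MPa
Effective stress σ' = σ_v − P_p = 179.1 − 100.3 = 78.817 MPa = 788.17 bar

790 bar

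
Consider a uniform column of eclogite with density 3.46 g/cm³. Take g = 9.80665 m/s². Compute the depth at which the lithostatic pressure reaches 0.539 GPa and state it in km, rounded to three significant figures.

15.9 km

h = P/(ρg) = 0.539 GPa / (3460 kg/m³ × 9.80665 m/s²) = 5.390×10^8 Pa / 33931 Pa/m = 15885 m
= 15.885 km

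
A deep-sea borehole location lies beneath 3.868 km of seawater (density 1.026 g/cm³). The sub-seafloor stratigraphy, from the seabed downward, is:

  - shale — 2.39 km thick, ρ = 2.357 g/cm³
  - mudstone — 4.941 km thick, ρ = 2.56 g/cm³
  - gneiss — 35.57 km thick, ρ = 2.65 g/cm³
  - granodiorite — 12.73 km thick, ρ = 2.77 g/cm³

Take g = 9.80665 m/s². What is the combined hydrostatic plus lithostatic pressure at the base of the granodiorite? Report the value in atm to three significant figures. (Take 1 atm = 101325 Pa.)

seawater: 1026 kg/m³ × 9.80665 m/s² × 3868 m = 3.892×10^7 Pa = 384.1 atm
shale: 2357 kg/m³ × 9.80665 m/s² × 2390 m = 5.524×10^7 Pa = 545.2 atm
mudstone: 2560 kg/m³ × 9.80665 m/s² × 4941 m = 1.240×10^8 Pa = 1224 atm
gneiss: 2650 kg/m³ × 9.80665 m/s² × 35570 m = 9.244×10^8 Pa = 9123 atm
granodiorite: 2770 kg/m³ × 9.80665 m/s² × 12730 m = 3.458×10^8 Pa = 3413 atm
Total = 384.1 + 545.2 + 1224 + 9123 + 3413 = 14689 atm

14700 atm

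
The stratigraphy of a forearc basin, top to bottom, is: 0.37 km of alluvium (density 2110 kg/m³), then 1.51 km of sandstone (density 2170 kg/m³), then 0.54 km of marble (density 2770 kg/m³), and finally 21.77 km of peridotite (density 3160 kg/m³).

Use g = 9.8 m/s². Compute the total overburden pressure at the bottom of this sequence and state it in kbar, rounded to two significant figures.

7.3 kbar

alluvium: 2110 kg/m³ × 9.8 m/s² × 370 m = 7.651×10^6 Pa = 0.07651 kbar
sandstone: 2170 kg/m³ × 9.8 m/s² × 1510 m = 3.211×10^7 Pa = 0.3211 kbar
marble: 2770 kg/m³ × 9.8 m/s² × 540 m = 1.466×10^7 Pa = 0.1466 kbar
peridotite: 3160 kg/m³ × 9.8 m/s² × 21770 m = 6.742×10^8 Pa = 6.742 kbar
Total = 0.07651 + 0.3211 + 0.1466 + 6.742 = 7.2859 kbar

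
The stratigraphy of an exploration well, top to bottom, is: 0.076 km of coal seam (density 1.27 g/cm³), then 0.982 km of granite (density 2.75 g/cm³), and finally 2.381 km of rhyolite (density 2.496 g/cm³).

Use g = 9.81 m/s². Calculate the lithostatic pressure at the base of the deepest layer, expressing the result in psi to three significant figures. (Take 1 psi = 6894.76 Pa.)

coal seam: 1270 kg/m³ × 9.81 m/s² × 76 m = 9.469×10^5 Pa = 137.3 psi
granite: 2750 kg/m³ × 9.81 m/s² × 982 m = 2.649×10^7 Pa = 3842 psi
rhyolite: 2496 kg/m³ × 9.81 m/s² × 2381 m = 5.830×10^7 Pa = 8456 psi
Total = 137.3 + 3842 + 8456 = 12435 psi

12400 psi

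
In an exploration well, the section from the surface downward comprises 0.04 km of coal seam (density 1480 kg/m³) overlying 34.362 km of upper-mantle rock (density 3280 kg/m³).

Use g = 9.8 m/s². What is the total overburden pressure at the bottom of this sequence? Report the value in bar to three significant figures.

coal seam: 1480 kg/m³ × 9.8 m/s² × 40 m = 5.802×10^5 Pa = 5.802 bar
upper-mantle rock: 3280 kg/m³ × 9.8 m/s² × 34362 m = 1.105×10^9 Pa = 11045 bar
Total = 5.802 + 11045 = 11051 bar

11100 bar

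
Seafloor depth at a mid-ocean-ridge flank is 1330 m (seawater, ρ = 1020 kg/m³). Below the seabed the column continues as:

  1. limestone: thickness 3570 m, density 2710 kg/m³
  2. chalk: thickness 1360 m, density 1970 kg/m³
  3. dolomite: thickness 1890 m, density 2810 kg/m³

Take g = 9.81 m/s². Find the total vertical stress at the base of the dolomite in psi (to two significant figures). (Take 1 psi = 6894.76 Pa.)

seawater: 1020 kg/m³ × 9.81 m/s² × 1330 m = 1.331×10^7 Pa = 1930 psi
limestone: 2710 kg/m³ × 9.81 m/s² × 3570 m = 9.491×10^7 Pa = 13765 psi
chalk: 1970 kg/m³ × 9.81 m/s² × 1360 m = 2.628×10^7 Pa = 3812 psi
dolomite: 2810 kg/m³ × 9.81 m/s² × 1890 m = 5.210×10^7 Pa = 7556 psi
Total = 1930 + 13765 + 3812 + 7556 = 27064 psi

27000 psi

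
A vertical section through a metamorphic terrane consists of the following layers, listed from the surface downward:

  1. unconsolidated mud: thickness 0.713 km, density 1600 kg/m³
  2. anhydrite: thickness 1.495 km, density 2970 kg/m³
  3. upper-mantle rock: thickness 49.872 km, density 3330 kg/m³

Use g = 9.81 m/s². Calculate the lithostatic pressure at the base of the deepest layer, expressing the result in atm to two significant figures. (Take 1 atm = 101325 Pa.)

17000 atm

unconsolidated mud: 1600 kg/m³ × 9.81 m/s² × 713 m = 1.119×10^7 Pa = 110.4 atm
anhydrite: 2970 kg/m³ × 9.81 m/s² × 1495 m = 4.356×10^7 Pa = 429.9 atm
upper-mantle rock: 3330 kg/m³ × 9.81 m/s² × 49872 m = 1.629×10^9 Pa = 16079 atm
Total = 110.4 + 429.9 + 16079 = 16619 atm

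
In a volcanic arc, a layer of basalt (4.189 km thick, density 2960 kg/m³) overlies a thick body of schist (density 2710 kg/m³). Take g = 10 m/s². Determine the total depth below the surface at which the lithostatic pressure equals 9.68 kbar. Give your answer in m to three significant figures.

35300 m

Pressure at base of upper layers: 2960×10×4189 = 1.240×10^8 Pa = 1.240 kbar
Remaining pressure to be supplied by schist: 9.680×10^8 − 1.240×10^8 = 8.440×10^8 Pa
Additional depth in schist = 8.440×10^8 Pa / (2710 kg/m³ × 10 m/s²) = 31144 m
Total depth = 4189 m + 31144 m = 35333 m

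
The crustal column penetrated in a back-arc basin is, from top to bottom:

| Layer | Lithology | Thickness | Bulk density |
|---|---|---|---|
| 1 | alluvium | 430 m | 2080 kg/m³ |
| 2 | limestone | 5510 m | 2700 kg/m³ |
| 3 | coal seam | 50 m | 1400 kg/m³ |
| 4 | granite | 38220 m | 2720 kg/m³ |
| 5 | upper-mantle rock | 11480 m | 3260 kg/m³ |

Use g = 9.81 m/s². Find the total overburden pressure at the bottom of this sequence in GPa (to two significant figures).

alluvium: 2080 kg/m³ × 9.81 m/s² × 430 m = 8.774×10^6 Pa = 8.774×10^-3 GPa
limestone: 2700 kg/m³ × 9.81 m/s² × 5510 m = 1.459×10^8 Pa = 0.1459 GPa
coal seam: 1400 kg/m³ × 9.81 m/s² × 50 m = 6.867×10^5 Pa = 6.867×10^-4 GPa
granite: 2720 kg/m³ × 9.81 m/s² × 38220 m = 1.020×10^9 Pa = 1.020 GPa
upper-mantle rock: 3260 kg/m³ × 9.81 m/s² × 11480 m = 3.671×10^8 Pa = 0.3671 GPa
Total = 8.774×10^-3 + 0.1459 + 6.867×10^-4 + 1.020 + 0.3671 = 1.5424 GPa

1.5 GPa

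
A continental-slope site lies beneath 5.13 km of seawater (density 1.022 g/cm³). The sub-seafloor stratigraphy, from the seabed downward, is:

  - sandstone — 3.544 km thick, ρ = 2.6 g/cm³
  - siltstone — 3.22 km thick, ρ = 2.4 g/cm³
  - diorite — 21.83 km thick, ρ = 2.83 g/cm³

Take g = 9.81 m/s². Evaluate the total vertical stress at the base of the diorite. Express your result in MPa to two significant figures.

seawater: 1022 kg/m³ × 9.81 m/s² × 5130 m = 5.143×10^7 Pa = 51.43 MPa
sandstone: 2600 kg/m³ × 9.81 m/s² × 3544 m = 9.039×10^7 Pa = 90.39 MPa
siltstone: 2400 kg/m³ × 9.81 m/s² × 3220 m = 7.581×10^7 Pa = 75.81 MPa
diorite: 2830 kg/m³ × 9.81 m/s² × 21830 m = 6.061×10^8 Pa = 606.1 MPa
Total = 51.43 + 90.39 + 75.81 + 606.1 = 823.69 MPa

820 MPa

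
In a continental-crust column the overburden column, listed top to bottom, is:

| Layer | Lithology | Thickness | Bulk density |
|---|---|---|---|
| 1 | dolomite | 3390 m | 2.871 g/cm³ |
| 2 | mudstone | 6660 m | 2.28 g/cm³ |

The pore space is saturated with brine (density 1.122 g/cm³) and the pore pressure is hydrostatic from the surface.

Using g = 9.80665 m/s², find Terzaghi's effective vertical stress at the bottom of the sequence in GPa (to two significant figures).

Overburden (lithostatic) stress σ_v:
dolomite: 2871 kg/m³ × 9.80665 m/s² × 3390 m = 9.545×10^7 Pa = 95.45 MPa
mudstone: 2280 kg/m³ × 9.80665 m/s² × 6660 m = 1.489×10^8 Pa = 148.9 MPa
Total = 95.45 + 148.9 = 244.36 MPa
Pore pressure P_p = 1122 kg/m³ × 9.80665 m/s² × 10050 m = 1.106×10^8 Pa = 110.6 MPa
Effective stress σ' = σ_v − P_p = 244.4 − 110.6 = 133.78 MPa = 0.13378 GPa

0.13 GPa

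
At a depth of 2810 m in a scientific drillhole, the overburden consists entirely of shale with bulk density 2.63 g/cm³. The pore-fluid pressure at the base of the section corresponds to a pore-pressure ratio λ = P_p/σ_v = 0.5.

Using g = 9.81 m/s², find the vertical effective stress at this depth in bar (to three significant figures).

362 bar

Overburden (lithostatic) stress σ_v:
shale: 2630 kg/m³ × 9.81 m/s² × 2810 m = 7.250×10^7 Pa = 72.50 MPa
Pore pressure P_p = λ·σ_v = 0.5 × 72.50 MPa = 36.25 MPa
Effective stress σ' = σ_v − P_p = 72.50 − 36.25 = 36.249 MPa = 362.49 bar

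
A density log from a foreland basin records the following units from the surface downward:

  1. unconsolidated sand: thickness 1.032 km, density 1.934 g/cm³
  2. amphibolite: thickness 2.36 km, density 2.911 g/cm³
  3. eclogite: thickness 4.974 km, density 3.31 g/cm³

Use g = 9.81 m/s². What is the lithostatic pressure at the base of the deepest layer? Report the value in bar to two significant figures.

2500 bar

unconsolidated sand: 1934 kg/m³ × 9.81 m/s² × 1032 m = 1.958×10^7 Pa = 195.8 bar
amphibolite: 2911 kg/m³ × 9.81 m/s² × 2360 m = 6.739×10^7 Pa = 673.9 bar
eclogite: 3310 kg/m³ × 9.81 m/s² × 4974 m = 1.615×10^8 Pa = 1615 bar
Total = 195.8 + 673.9 + 1615 = 2484.9 bar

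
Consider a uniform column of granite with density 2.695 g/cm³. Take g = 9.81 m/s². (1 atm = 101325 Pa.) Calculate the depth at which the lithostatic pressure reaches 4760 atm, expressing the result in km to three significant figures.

18.2 km

h = P/(ρg) = 4760 atm / (2695 kg/m³ × 9.81 m/s²) = 4.823×10^8 Pa / 26438 Pa/m = 18243 m
= 18.243 km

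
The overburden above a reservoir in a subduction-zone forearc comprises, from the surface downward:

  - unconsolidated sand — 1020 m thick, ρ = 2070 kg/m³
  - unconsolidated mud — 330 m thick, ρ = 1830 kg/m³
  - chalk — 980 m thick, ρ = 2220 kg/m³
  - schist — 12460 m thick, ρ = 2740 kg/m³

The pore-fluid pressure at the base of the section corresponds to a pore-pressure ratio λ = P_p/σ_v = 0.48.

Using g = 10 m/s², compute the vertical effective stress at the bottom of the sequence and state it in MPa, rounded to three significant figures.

Overburden (lithostatic) stress σ_v:
unconsolidated sand: 2070 kg/m³ × 10 m/s² × 1020 m = 2.111×10^7 Pa = 21.11 MPa
unconsolidated mud: 1830 kg/m³ × 10 m/s² × 330 m = 6.039×10^6 Pa = 6.039 MPa
chalk: 2220 kg/m³ × 10 m/s² × 980 m = 2.176×10^7 Pa = 21.76 MPa
schist: 2740 kg/m³ × 10 m/s² × 12460 m = 3.414×10^8 Pa = 341.4 MPa
Total = 21.11 + 6.039 + 21.76 + 341.4 = 390.31 MPa
Pore pressure P_p = λ·σ_v = 0.48 × 390.3 MPa = 187.4 MPa
Effective stress σ' = σ_v − P_p = 390.3 − 187.4 = 202.96 MPa

203 MPa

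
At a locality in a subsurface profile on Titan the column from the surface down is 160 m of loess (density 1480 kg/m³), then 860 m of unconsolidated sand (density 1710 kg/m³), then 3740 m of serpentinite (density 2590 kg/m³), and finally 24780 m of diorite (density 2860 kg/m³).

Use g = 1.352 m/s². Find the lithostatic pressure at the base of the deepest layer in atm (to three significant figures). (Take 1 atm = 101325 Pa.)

loess: 1480 kg/m³ × 1.352 m/s² × 160 m = 3.202×10^5 Pa = 3.160 atm
unconsolidated sand: 1710 kg/m³ × 1.352 m/s² × 860 m = 1.988×10^6 Pa = 19.62 atm
serpentinite: 2590 kg/m³ × 1.352 m/s² × 3740 m = 1.310×10^7 Pa = 129.3 atm
diorite: 2860 kg/m³ × 1.352 m/s² × 24780 m = 9.582×10^7 Pa = 945.6 atm
Total = 3.160 + 19.62 + 129.3 + 945.6 = 1097.7 atm

1100 atm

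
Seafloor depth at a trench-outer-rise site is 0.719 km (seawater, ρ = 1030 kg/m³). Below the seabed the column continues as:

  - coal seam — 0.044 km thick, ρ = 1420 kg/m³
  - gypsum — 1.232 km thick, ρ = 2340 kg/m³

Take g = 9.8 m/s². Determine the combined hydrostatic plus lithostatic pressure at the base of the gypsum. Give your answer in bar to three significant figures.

361 bar

seawater: 1030 kg/m³ × 9.8 m/s² × 719 m = 7.258×10^6 Pa = 72.58 bar
coal seam: 1420 kg/m³ × 9.8 m/s² × 44 m = 6.123×10^5 Pa = 6.123 bar
gypsum: 2340 kg/m³ × 9.8 m/s² × 1232 m = 2.825×10^7 Pa = 282.5 bar
Total = 72.58 + 6.123 + 282.5 = 361.22 bar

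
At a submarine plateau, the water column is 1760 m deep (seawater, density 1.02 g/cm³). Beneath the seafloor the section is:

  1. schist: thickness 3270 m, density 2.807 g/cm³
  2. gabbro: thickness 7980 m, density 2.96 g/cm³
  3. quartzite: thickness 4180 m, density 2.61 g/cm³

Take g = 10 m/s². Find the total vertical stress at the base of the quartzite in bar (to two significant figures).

4600 bar

seawater: 1020 kg/m³ × 10 m/s² × 1760 m = 1.795×10^7 Pa = 179.5 bar
schist: 2807 kg/m³ × 10 m/s² × 3270 m = 9.179×10^7 Pa = 917.9 bar
gabbro: 2960 kg/m³ × 10 m/s² × 7980 m = 2.362×10^8 Pa = 2362 bar
quartzite: 2610 kg/m³ × 10 m/s² × 4180 m = 1.091×10^8 Pa = 1091 bar
Total = 179.5 + 917.9 + 2362 + 1091 = 4550.5 bar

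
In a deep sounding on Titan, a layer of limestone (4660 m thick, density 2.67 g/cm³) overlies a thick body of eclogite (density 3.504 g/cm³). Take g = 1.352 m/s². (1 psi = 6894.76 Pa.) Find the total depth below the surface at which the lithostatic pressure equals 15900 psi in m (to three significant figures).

Pressure at base of upper layers: 2670×1.352×4660 = 1.682×10^7 Pa = 2440 psi
Remaining pressure to be supplied by eclogite: 1.096×10^8 − 1.682×10^7 = 9.280×10^7 Pa
Additional depth in eclogite = 9.280×10^7 Pa / (3504 kg/m³ × 1.352 m/s²) = 19590 m
Total depth = 4660 m + 19590 m = 24250 m

24200 m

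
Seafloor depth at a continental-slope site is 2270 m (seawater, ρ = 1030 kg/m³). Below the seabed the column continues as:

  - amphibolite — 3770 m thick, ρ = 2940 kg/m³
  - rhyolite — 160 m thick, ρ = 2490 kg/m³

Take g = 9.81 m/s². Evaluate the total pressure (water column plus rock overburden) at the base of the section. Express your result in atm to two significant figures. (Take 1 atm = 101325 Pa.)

1300 atm

seawater: 1030 kg/m³ × 9.81 m/s² × 2270 m = 2.294×10^7 Pa = 226.4 atm
amphibolite: 2940 kg/m³ × 9.81 m/s² × 3770 m = 1.087×10^8 Pa = 1073 atm
rhyolite: 2490 kg/m³ × 9.81 m/s² × 160 m = 3.908×10^6 Pa = 38.57 atm
Total = 226.4 + 1073 + 38.57 = 1338.0 atm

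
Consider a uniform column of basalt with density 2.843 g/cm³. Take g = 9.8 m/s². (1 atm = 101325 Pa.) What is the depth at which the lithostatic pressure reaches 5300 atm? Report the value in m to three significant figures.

h = P/(ρg) = 5300 atm / (2843 kg/m³ × 9.8 m/s²) = 5.370×10^8 Pa / 27861 Pa/m = 19275 m

19300 m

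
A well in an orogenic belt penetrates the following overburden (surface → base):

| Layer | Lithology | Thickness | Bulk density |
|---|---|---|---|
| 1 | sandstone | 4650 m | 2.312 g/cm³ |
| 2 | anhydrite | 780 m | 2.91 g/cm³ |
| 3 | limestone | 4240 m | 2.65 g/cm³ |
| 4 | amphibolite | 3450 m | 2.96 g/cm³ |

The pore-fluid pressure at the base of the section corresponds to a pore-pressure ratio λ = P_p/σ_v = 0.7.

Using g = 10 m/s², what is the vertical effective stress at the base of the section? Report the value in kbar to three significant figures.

Overburden (lithostatic) stress σ_v:
sandstone: 2312 kg/m³ × 10 m/s² × 4650 m = 1.075×10^8 Pa = 107.5 MPa
anhydrite: 2910 kg/m³ × 10 m/s² × 780 m = 2.270×10^7 Pa = 22.70 MPa
limestone: 2650 kg/m³ × 10 m/s² × 4240 m = 1.124×10^8 Pa = 112.4 MPa
amphibolite: 2960 kg/m³ × 10 m/s² × 3450 m = 1.021×10^8 Pa = 102.1 MPa
Total = 107.5 + 22.70 + 112.4 + 102.1 = 344.69 MPa
Pore pressure P_p = λ·σ_v = 0.7 × 344.7 MPa = 241.3 MPa
Effective stress σ' = σ_v − P_p = 344.7 − 241.3 = 103.41 MPa = 1.0341 kbar

1.03 kbar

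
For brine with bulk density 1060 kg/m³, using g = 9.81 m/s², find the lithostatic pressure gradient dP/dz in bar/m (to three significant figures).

0.104 bar/m

dP/dz = ρg = 1060 kg/m³ × 9.81 m/s² = 10399 Pa/m
= 10399 Pa/m × (1 bar/m / 1.0000×10^5 Pa/m) = 0.10399 bar/m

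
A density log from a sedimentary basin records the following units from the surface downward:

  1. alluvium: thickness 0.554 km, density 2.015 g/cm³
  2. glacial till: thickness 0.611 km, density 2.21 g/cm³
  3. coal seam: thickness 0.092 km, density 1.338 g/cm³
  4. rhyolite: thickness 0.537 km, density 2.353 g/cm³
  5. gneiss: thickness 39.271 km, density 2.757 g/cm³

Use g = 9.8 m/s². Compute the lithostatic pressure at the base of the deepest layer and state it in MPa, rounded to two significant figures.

alluvium: 2015 kg/m³ × 9.8 m/s² × 554 m = 1.094×10^7 Pa = 10.94 MPa
glacial till: 2210 kg/m³ × 9.8 m/s² × 611 m = 1.323×10^7 Pa = 13.23 MPa
coal seam: 1338 kg/m³ × 9.8 m/s² × 92 m = 1.206×10^6 Pa = 1.206 MPa
rhyolite: 2353 kg/m³ × 9.8 m/s² × 537 m = 1.238×10^7 Pa = 12.38 MPa
gneiss: 2757 kg/m³ × 9.8 m/s² × 39271 m = 1.061×10^9 Pa = 1061 MPa
Total = 10.94 + 13.23 + 1.206 + 12.38 + 1061 = 1098.8 MPa

1100 MPa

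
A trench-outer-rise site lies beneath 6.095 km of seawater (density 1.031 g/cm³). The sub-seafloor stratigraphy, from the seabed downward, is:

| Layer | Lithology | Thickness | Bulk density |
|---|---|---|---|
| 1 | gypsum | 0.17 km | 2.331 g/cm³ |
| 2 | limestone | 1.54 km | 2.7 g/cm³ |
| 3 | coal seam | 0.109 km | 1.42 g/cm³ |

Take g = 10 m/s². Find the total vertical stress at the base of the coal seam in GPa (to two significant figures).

0.11 GPa

seawater: 1031 kg/m³ × 10 m/s² × 6095 m = 6.284×10^7 Pa = 0.06284 GPa
gypsum: 2331 kg/m³ × 10 m/s² × 170 m = 3.963×10^6 Pa = 3.963×10^-3 GPa
limestone: 2700 kg/m³ × 10 m/s² × 1540 m = 4.158×10^7 Pa = 0.04158 GPa
coal seam: 1420 kg/m³ × 10 m/s² × 109 m = 1.548×10^6 Pa = 1.548×10^-3 GPa
Total = 0.06284 + 3.963×10^-3 + 0.04158 + 1.548×10^-3 = 0.10993 GPa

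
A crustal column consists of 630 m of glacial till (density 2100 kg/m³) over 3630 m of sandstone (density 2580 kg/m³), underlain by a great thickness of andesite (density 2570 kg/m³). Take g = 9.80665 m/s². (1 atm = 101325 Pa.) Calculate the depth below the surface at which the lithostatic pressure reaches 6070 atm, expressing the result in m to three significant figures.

24500 m

Pressure at base of upper layers: 2100×9.80665×630 + 2580×9.80665×3630 = 1.048×10^8 Pa = 1034 atm
Remaining pressure to be supplied by andesite: 6.150×10^8 − 1.048×10^8 = 5.102×10^8 Pa
Additional depth in andesite = 5.102×10^8 Pa / (2570 kg/m³ × 9.80665 m/s²) = 20245 m
Total depth = 4260 m + 20245 m = 24505 m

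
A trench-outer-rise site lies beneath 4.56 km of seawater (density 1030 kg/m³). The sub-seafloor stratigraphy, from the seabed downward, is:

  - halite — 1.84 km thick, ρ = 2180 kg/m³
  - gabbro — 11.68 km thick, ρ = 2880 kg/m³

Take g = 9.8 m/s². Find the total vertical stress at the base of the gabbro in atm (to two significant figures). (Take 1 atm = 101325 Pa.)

seawater: 1030 kg/m³ × 9.8 m/s² × 4560 m = 4.603×10^7 Pa = 454.3 atm
halite: 2180 kg/m³ × 9.8 m/s² × 1840 m = 3.931×10^7 Pa = 388.0 atm
gabbro: 2880 kg/m³ × 9.8 m/s² × 11680 m = 3.297×10^8 Pa = 3253 atm
Total = 454.3 + 388.0 + 3253 = 4095.7 atm

4100 atm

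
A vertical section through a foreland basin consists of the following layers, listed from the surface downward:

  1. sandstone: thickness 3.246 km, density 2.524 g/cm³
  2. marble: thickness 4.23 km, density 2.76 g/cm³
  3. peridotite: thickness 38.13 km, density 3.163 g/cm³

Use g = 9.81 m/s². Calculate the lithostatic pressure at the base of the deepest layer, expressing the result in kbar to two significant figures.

sandstone: 2524 kg/m³ × 9.81 m/s² × 3246 m = 8.037×10^7 Pa = 0.8037 kbar
marble: 2760 kg/m³ × 9.81 m/s² × 4230 m = 1.145×10^8 Pa = 1.145 kbar
peridotite: 3163 kg/m³ × 9.81 m/s² × 38130 m = 1.183×10^9 Pa = 11.83 kbar
Total = 0.8037 + 1.145 + 11.83 = 13.780 kbar

14 kbar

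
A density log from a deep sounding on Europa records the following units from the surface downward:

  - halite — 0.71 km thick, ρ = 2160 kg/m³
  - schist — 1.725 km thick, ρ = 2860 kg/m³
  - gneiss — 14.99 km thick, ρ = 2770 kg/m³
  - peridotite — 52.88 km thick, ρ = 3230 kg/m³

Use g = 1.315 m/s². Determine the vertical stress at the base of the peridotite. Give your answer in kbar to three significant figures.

halite: 2160 kg/m³ × 1.315 m/s² × 710 m = 2.017×10^6 Pa = 0.02017 kbar
schist: 2860 kg/m³ × 1.315 m/s² × 1725 m = 6.488×10^6 Pa = 0.06488 kbar
gneiss: 2770 kg/m³ × 1.315 m/s² × 14990 m = 5.460×10^7 Pa = 0.5460 kbar
peridotite: 3230 kg/m³ × 1.315 m/s² × 52880 m = 2.246×10^8 Pa = 2.246 kbar
Total = 0.02017 + 0.06488 + 0.5460 + 2.246 = 2.8771 kbar

2.88 kbar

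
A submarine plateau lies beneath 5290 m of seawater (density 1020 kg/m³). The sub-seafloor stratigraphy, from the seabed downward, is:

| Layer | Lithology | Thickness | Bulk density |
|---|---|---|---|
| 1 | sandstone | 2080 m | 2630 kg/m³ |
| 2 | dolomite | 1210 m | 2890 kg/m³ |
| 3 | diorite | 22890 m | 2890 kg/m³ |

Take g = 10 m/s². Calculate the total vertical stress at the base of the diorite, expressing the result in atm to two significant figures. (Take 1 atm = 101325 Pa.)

seawater: 1020 kg/m³ × 10 m/s² × 5290 m = 5.396×10^7 Pa = 532.5 atm
sandstone: 2630 kg/m³ × 10 m/s² × 2080 m = 5.470×10^7 Pa = 539.9 atm
dolomite: 2890 kg/m³ × 10 m/s² × 1210 m = 3.497×10^7 Pa = 345.1 atm
diorite: 2890 kg/m³ × 10 m/s² × 22890 m = 6.615×10^8 Pa = 6529 atm
Total = 532.5 + 539.9 + 345.1 + 6529 = 7946.2 atm

7900 atm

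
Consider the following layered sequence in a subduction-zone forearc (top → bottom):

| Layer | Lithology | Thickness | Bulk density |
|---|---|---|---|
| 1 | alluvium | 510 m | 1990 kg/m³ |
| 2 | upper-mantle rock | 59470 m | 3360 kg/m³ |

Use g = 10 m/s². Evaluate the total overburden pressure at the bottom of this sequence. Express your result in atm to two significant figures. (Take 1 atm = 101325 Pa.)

alluvium: 1990 kg/m³ × 10 m/s² × 510 m = 1.015×10^7 Pa = 100.2 atm
upper-mantle rock: 3360 kg/m³ × 10 m/s² × 59470 m = 1.998×10^9 Pa = 19721 atm
Total = 100.2 + 19721 = 19821 atm

20000 atm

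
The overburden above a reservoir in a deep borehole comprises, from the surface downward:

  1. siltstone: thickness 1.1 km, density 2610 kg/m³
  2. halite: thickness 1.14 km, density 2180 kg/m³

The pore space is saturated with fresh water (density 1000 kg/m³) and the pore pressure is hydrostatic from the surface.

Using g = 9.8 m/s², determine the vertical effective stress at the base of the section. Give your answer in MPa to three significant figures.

Overburden (lithostatic) stress σ_v:
siltstone: 2610 kg/m³ × 9.8 m/s² × 1100 m = 2.814×10^7 Pa = 28.14 MPa
halite: 2180 kg/m³ × 9.8 m/s² × 1140 m = 2.435×10^7 Pa = 24.35 MPa
Total = 28.14 + 24.35 = 52.491 MPa
Pore pressure P_p = 1000 kg/m³ × 9.8 m/s² × 2240 m = 2.195×10^7 Pa = 21.95 MPa
Effective stress σ' = σ_v − P_p = 52.49 − 21.95 = 30.539 MPa

30.5 MPa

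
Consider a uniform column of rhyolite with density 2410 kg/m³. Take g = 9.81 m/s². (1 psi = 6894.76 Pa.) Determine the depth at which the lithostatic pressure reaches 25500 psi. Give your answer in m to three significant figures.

h = P/(ρg) = 25500 psi / (2410 kg/m³ × 9.81 m/s²) = 1.758×10^8 Pa / 23642 Pa/m = 7436.6 m

7440 m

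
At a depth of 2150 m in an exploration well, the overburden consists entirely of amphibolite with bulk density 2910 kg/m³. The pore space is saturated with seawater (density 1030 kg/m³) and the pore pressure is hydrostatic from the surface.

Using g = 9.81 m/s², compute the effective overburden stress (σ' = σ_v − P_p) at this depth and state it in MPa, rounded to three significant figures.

39.7 MPa

Overburden (lithostatic) stress σ_v:
amphibolite: 2910 kg/m³ × 9.81 m/s² × 2150 m = 6.138×10^7 Pa = 61.38 MPa
Pore pressure P_p = 1030 kg/m³ × 9.81 m/s² × 2150 m = 2.172×10^7 Pa = 21.72 MPa
Effective stress σ' = σ_v − P_p = 61.38 − 21.72 = 39.652 MPa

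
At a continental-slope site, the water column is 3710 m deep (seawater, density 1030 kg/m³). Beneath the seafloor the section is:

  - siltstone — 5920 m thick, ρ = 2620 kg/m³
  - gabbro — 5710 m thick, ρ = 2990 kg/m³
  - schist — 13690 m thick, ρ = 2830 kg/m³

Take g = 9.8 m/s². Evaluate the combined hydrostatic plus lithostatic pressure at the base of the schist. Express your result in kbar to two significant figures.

seawater: 1030 kg/m³ × 9.8 m/s² × 3710 m = 3.745×10^7 Pa = 0.3745 kbar
siltstone: 2620 kg/m³ × 9.8 m/s² × 5920 m = 1.520×10^8 Pa = 1.520 kbar
gabbro: 2990 kg/m³ × 9.8 m/s² × 5710 m = 1.673×10^8 Pa = 1.673 kbar
schist: 2830 kg/m³ × 9.8 m/s² × 13690 m = 3.797×10^8 Pa = 3.797 kbar
Total = 0.3745 + 1.520 + 1.673 + 3.797 = 7.3644 kbar

7.4 kbar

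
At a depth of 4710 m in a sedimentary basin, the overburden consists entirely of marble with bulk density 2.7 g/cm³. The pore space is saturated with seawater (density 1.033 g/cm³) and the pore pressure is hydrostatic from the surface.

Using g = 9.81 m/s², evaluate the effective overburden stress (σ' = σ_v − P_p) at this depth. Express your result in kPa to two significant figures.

Overburden (lithostatic) stress σ_v:
marble: 2700 kg/m³ × 9.81 m/s² × 4710 m = 1.248×10^8 Pa = 124.8 MPa
Pore pressure P_p = 1033 kg/m³ × 9.81 m/s² × 4710 m = 4.773×10^7 Pa = 47.73 MPa
Effective stress σ' = σ_v − P_p = 124.8 − 47.73 = 77.024 MPa = 77024 kPa

77000 kPa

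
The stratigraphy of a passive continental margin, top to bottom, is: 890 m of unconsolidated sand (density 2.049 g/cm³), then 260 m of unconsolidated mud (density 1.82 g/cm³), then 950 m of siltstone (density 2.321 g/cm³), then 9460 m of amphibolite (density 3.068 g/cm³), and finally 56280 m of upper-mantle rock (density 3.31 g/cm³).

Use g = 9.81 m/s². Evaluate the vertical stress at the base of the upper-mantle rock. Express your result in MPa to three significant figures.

2160 MPa

unconsolidated sand: 2049 kg/m³ × 9.81 m/s² × 890 m = 1.789×10^7 Pa = 17.89 MPa
unconsolidated mud: 1820 kg/m³ × 9.81 m/s² × 260 m = 4.642×10^6 Pa = 4.642 MPa
siltstone: 2321 kg/m³ × 9.81 m/s² × 950 m = 2.163×10^7 Pa = 21.63 MPa
amphibolite: 3068 kg/m³ × 9.81 m/s² × 9460 m = 2.847×10^8 Pa = 284.7 MPa
upper-mantle rock: 3310 kg/m³ × 9.81 m/s² × 56280 m = 1.827×10^9 Pa = 1827 MPa
Total = 17.89 + 4.642 + 21.63 + 284.7 + 1827 = 2156.4 MPa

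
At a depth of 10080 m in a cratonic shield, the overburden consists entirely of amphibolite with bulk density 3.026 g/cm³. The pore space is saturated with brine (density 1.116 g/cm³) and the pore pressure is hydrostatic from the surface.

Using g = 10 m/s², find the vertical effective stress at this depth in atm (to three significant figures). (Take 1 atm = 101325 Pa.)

Overburden (lithostatic) stress σ_v:
amphibolite: 3026 kg/m³ × 10 m/s² × 10080 m = 3.050×10^8 Pa = 305.0 MPa
Pore pressure P_p = 1116 kg/m³ × 10 m/s² × 10080 m = 1.125×10^8 Pa = 112.5 MPa
Effective stress σ' = σ_v − P_p = 305.0 − 112.5 = 192.53 MPa = 1900.1 atm

1900 atm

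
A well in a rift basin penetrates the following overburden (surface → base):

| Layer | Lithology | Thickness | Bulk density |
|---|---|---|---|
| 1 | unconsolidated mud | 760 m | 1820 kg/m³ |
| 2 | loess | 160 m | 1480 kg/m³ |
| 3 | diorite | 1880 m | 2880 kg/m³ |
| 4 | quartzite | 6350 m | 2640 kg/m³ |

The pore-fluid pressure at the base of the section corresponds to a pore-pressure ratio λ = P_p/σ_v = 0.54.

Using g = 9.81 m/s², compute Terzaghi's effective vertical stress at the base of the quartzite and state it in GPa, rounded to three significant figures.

Overburden (lithostatic) stress σ_v:
unconsolidated mud: 1820 kg/m³ × 9.81 m/s² × 760 m = 1.357×10^7 Pa = 13.57 MPa
loess: 1480 kg/m³ × 9.81 m/s² × 160 m = 2.323×10^6 Pa = 2.323 MPa
diorite: 2880 kg/m³ × 9.81 m/s² × 1880 m = 5.312×10^7 Pa = 53.12 MPa
quartzite: 2640 kg/m³ × 9.81 m/s² × 6350 m = 1.645×10^8 Pa = 164.5 MPa
Total = 13.57 + 2.323 + 53.12 + 164.5 = 233.46 MPa
Pore pressure P_p = λ·σ_v = 0.54 × 233.5 MPa = 126.1 MPa
Effective stress σ' = σ_v − P_p = 233.5 − 126.1 = 107.39 MPa = 0.10739 GPa

0.107 GPa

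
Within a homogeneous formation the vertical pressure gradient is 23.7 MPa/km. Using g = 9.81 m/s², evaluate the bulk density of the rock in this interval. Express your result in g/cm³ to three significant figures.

2.42 g/cm³

ρ = (dP/dz)/g = 23.7 MPa/km / 9.81 m/s² = 23700 Pa/m / 9.81 m/s² = 2415.9 kg/m³
= 2.416 g/cm³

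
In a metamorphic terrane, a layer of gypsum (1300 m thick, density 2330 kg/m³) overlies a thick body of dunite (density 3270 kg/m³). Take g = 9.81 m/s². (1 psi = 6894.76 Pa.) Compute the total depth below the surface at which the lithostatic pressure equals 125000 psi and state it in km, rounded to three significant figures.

27.2 km

Pressure at base of upper layers: 2330×9.81×1300 = 2.971×10^7 Pa = 4310 psi
Remaining pressure to be supplied by dunite: 8.618×10^8 − 2.971×10^7 = 8.321×10^8 Pa
Additional depth in dunite = 8.321×10^8 Pa / (3270 kg/m³ × 9.81 m/s²) = 25940 m
Total depth = 1300 m + 25940 m = 27240 m
= 27.240 km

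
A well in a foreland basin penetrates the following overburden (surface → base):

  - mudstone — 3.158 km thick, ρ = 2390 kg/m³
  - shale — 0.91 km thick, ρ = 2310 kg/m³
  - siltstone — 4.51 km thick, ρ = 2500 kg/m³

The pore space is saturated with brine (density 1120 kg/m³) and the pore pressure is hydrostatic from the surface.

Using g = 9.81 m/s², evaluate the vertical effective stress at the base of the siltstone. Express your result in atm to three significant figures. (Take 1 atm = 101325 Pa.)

Overburden (lithostatic) stress σ_v:
mudstone: 2390 kg/m³ × 9.81 m/s² × 3158 m = 7.404×10^7 Pa = 74.04 MPa
shale: 2310 kg/m³ × 9.81 m/s² × 910 m = 2.062×10^7 Pa = 20.62 MPa
siltstone: 2500 kg/m³ × 9.81 m/s² × 4510 m = 1.106×10^8 Pa = 110.6 MPa
Total = 74.04 + 20.62 + 110.6 = 205.27 MPa
Pore pressure P_p = 1120 kg/m³ × 9.81 m/s² × 8578 m = 9.425×10^7 Pa = 94.25 MPa
Effective stress σ' = σ_v − P_p = 205.3 − 94.25 = 111.02 MPa = 1095.7 atm

1100 atm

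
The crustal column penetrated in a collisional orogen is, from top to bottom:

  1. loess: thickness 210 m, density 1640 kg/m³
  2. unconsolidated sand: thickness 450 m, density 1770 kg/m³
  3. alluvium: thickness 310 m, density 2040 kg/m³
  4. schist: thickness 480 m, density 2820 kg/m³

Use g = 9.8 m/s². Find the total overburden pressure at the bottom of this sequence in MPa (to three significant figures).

loess: 1640 kg/m³ × 9.8 m/s² × 210 m = 3.375×10^6 Pa = 3.375 MPa
unconsolidated sand: 1770 kg/m³ × 9.8 m/s² × 450 m = 7.806×10^6 Pa = 7.806 MPa
alluvium: 2040 kg/m³ × 9.8 m/s² × 310 m = 6.198×10^6 Pa = 6.198 MPa
schist: 2820 kg/m³ × 9.8 m/s² × 480 m = 1.327×10^7 Pa = 13.27 MPa
Total = 3.375 + 7.806 + 6.198 + 13.27 = 30.644 MPa

30.6 MPa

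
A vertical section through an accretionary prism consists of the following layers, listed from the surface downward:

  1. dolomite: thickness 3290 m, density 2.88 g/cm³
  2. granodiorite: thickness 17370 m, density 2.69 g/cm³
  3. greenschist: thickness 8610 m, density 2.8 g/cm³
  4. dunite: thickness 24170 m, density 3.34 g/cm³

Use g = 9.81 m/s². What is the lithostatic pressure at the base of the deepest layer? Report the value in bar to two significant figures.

16000 bar

dolomite: 2880 kg/m³ × 9.81 m/s² × 3290 m = 9.295×10^7 Pa = 929.5 bar
granodiorite: 2690 kg/m³ × 9.81 m/s² × 17370 m = 4.584×10^8 Pa = 4584 bar
greenschist: 2800 kg/m³ × 9.81 m/s² × 8610 m = 2.365×10^8 Pa = 2365 bar
dunite: 3340 kg/m³ × 9.81 m/s² × 24170 m = 7.919×10^8 Pa = 7919 bar
Total = 929.5 + 4584 + 2365 + 7919 = 15798 bar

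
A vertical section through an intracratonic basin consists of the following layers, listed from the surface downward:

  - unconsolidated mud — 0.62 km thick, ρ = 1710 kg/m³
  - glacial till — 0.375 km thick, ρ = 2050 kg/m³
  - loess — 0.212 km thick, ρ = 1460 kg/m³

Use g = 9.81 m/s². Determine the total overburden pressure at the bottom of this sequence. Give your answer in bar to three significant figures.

unconsolidated mud: 1710 kg/m³ × 9.81 m/s² × 620 m = 1.040×10^7 Pa = 104.0 bar
glacial till: 2050 kg/m³ × 9.81 m/s² × 375 m = 7.541×10^6 Pa = 75.41 bar
loess: 1460 kg/m³ × 9.81 m/s² × 212 m = 3.036×10^6 Pa = 30.36 bar
Total = 104.0 + 75.41 + 30.36 = 209.78 bar

210 bar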